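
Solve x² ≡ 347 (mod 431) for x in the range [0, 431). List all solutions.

Since 431 ≡ 3 (mod 4), a square root of 347 is 347^((431+1)/4) = 347^108 mod 431.
Repeated squaring: 347^2≡160, 347^4≡171, 347^8≡364, 347^16≡179, 347^32≡147, 347^64≡59 (mod 431).
347^108 = 347^(64+32+8+4) ≡ 58 (mod 431).
Check: 58² = 3364 ≡ 347 (mod 431). The two roots are 58 and 373.

58, 373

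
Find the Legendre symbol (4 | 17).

1

Pull out 2^2: since 17 ≡ 1 (mod 8), (2/17) = +1, so (2/17)^2 = +1.
Reached (1/17) = 1. Collecting the sign flips along the way, the symbol is +1.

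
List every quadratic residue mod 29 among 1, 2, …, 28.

1,4,5,6,7,9,13,16,20,22,23,24,25,28

Square k = 1,…,14 (k and 29−k give the same square):
1²=1, 2²=4, 3²=9, 4²=16, 5²=25, 6²≡7, 7²≡20, 8²≡6, 9²≡23, 10²≡13, 11²≡5, 12²≡28, 13²≡24, 14²≡22 (mod 29).
So the quadratic residues mod 29 are {1, 4, 5, 6, 7, 9, 13, 16, 20, 22, 23, 24, 25, 28}.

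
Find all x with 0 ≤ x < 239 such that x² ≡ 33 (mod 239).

64, 175

Since 239 ≡ 3 (mod 4), a square root of 33 is 33^((239+1)/4) = 33^60 mod 239.
Repeated squaring: 33^2≡133, 33^4≡3, 33^8≡9, 33^16≡81, 33^32≡108 (mod 239).
33^60 = 33^(32+16+8+4) ≡ 64 (mod 239).
Check: 64² = 4096 ≡ 33 (mod 239). The two roots are 64 and 175.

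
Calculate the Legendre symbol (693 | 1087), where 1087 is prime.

1

Reciprocity: 693 ≡ 1 and 1087 ≡ 3 (mod 4), so (693/1087) = +(1087/693).
Reduce top mod 693: now compute (394/693).
Pull out 2: since 693 ≡ 5 (mod 8), (2/693) = -1.
Reciprocity: 197 ≡ 1 and 693 ≡ 1 (mod 4), so (197/693) = +(693/197).
Reduce top mod 197: now compute (102/197).
Pull out 2: since 197 ≡ 5 (mod 8), (2/197) = -1.
Reciprocity: 51 ≡ 3 and 197 ≡ 1 (mod 4), so (51/197) = +(197/51).
Reduce top mod 51: now compute (44/51).
Pull out 2^2: since 51 ≡ 3 (mod 8), (2/51) = -1, so (2/51)^2 = +1.
Reciprocity: 11 ≡ 3 and 51 ≡ 3 (mod 4), so (11/51) = −(51/11).
Reduce top mod 11: now compute (7/11).
Reciprocity: 7 ≡ 3 and 11 ≡ 3 (mod 4), so (7/11) = −(11/7).
Reduce top mod 7: now compute (4/7).
Pull out 2^2: since 7 ≡ 7 (mod 8), (2/7) = +1, so (2/7)^2 = +1.
Reached (1/7) = 1. Collecting the sign flips along the way, the symbol is +1.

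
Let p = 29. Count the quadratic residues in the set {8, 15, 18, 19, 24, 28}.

(8/29) = -1 → non-residue.
(15/29) = -1 → non-residue.
(18/29) = -1 → non-residue.
(19/29) = -1 → non-residue.
(24/29) = +1 → QR.
(28/29) = +1 → QR.
Total quadratic residues among the 6: 2.

2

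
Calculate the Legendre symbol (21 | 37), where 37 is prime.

Reciprocity: 21 ≡ 1 and 37 ≡ 1 (mod 4), so (21/37) = +(37/21).
Reduce top mod 21: now compute (16/21).
Pull out 2^4: since 21 ≡ 5 (mod 8), (2/21) = -1, so (2/21)^4 = +1.
Reached (1/21) = 1. Collecting the sign flips along the way, the symbol is +1.

1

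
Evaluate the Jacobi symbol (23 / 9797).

Reciprocity: 23 ≡ 3 and 9797 ≡ 1 (mod 4), so (23/9797) = +(9797/23).
Reduce top mod 23: now compute (22/23).
Pull out 2: since 23 ≡ 7 (mod 8), (2/23) = +1.
Reciprocity: 11 ≡ 3 and 23 ≡ 3 (mod 4), so (11/23) = −(23/11).
Reduce top mod 11: now compute (1/11).
Reached (1/11) = 1. Collecting the sign flips along the way, the symbol is -1.

-1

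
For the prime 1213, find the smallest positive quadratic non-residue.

2

(2/1213) = −1, so 2 is the smallest positive non-residue mod 1213.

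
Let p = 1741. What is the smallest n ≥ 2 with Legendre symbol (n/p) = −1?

2

(2/1741) = −1, so 2 is the smallest positive non-residue mod 1741.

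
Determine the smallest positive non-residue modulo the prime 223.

(2/223) = +1, so 2 is a residue.
(3/223) = −1, so 3 is the smallest positive non-residue mod 223.

3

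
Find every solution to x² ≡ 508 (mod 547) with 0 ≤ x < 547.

187, 360

Since 547 ≡ 3 (mod 4), a square root of 508 is 508^((547+1)/4) = 508^137 mod 547.
Repeated squaring: 508^2≡427, 508^4≡178, 508^8≡505, 508^16≡123, 508^32≡360, 508^64≡508, 508^128≡427 (mod 547).
508^137 = 508^(128+8+1) ≡ 360 (mod 547).
Check: 360² = 129600 ≡ 508 (mod 547). The two roots are 187 and 360.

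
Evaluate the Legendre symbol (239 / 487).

Euler's criterion: (239/487) ≡ 239^243 (mod 487).
239^2 ≡ 142 (mod 487)
239^4 ≡ 197 (mod 487)
239^8 ≡ 336 (mod 487)
239^16 ≡ 399 (mod 487)
239^32 ≡ 439 (mod 487)
239^64 ≡ 356 (mod 487)
239^128 ≡ 116 (mod 487)
239^243 = 239^(128+64+32+16+2+1) ≡ 486 (mod 487).
Result is 486 ≡ −1, so (239/487) = −1.

-1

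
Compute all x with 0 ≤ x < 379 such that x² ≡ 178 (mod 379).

Since 379 ≡ 3 (mod 4), a square root of 178 is 178^((379+1)/4) = 178^95 mod 379.
Repeated squaring: 178^2≡227, 178^4≡364, 178^8≡225, 178^16≡218, 178^32≡149, 178^64≡219 (mod 379).
178^95 = 178^(64+16+8+4+2+1) ≡ 211 (mod 379).
Check: 211² = 44521 ≡ 178 (mod 379). The two roots are 168 and 211.

168, 211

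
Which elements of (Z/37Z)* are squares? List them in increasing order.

1,3,4,7,9,10,11,12,16,21,25,26,27,28,30,33,34,36

Square k = 1,…,18 (k and 37−k give the same square):
1²=1, 2²=4, 3²=9, 4²=16, 5²=25, 6²=36, 7²≡12, 8²≡27, 9²≡7, 10²≡26, 11²≡10, 12²≡33, 13²≡21, 14²≡11, 15²≡3, 16²≡34, 17²≡30, 18²≡28 (mod 37).
So the quadratic residues mod 37 are {1, 3, 4, 7, 9, 10, 11, 12, 16, 21, 25, 26, 27, 28, 30, 33, 34, 36}.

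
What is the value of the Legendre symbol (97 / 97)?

0

First reduce: 97 ≡ 0 (mod 97).
Top reduces to 0: gcd > 1, so the symbol is 0.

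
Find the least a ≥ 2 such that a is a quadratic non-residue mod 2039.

7

(2/2039) = +1, so 2 is a residue.
(3/2039) = +1, so 3 is a residue.
(4/2039) = +1, so 4 is a residue.
(5/2039) = +1, so 5 is a residue.
(6/2039) = +1, so 6 is a residue.
(7/2039) = −1, so 7 is the smallest positive non-residue mod 2039.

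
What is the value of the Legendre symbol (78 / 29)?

1

First reduce: 78 ≡ 20 (mod 29).
Pull out 2^2: since 29 ≡ 5 (mod 8), (2/29) = -1, so (2/29)^2 = +1.
Reciprocity: 5 ≡ 1 and 29 ≡ 1 (mod 4), so (5/29) = +(29/5).
Reduce top mod 5: now compute (4/5).
Pull out 2^2: since 5 ≡ 5 (mod 8), (2/5) = -1, so (2/5)^2 = +1.
Reached (1/5) = 1. Collecting the sign flips along the way, the symbol is +1.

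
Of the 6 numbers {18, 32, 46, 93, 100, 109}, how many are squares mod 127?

(18/127) = +1 → QR.
(32/127) = +1 → QR.
(46/127) = -1 → non-residue.
(93/127) = -1 → non-residue.
(100/127) = +1 → QR.
(109/127) = -1 → non-residue.
Total quadratic residues among the 6: 3.

3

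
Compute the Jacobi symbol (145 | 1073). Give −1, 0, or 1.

0

Reciprocity: 145 ≡ 1 and 1073 ≡ 1 (mod 4), so (145/1073) = +(1073/145).
Reduce top mod 145: now compute (58/145).
Pull out 2: since 145 ≡ 1 (mod 8), (2/145) = +1.
Reciprocity: 29 ≡ 1 and 145 ≡ 1 (mod 4), so (29/145) = +(145/29).
Reduce top mod 29: now compute (0/29).
Top reduces to 0: gcd > 1, so the symbol is 0.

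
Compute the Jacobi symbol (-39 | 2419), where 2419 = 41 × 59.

First reduce: -39 ≡ 2380 (mod 2419).
Pull out 2^2: since 2419 ≡ 3 (mod 8), (2/2419) = -1, so (2/2419)^2 = +1.
Reciprocity: 595 ≡ 3 and 2419 ≡ 3 (mod 4), so (595/2419) = −(2419/595).
Reduce top mod 595: now compute (39/595).
Reciprocity: 39 ≡ 3 and 595 ≡ 3 (mod 4), so (39/595) = −(595/39).
Reduce top mod 39: now compute (10/39).
Pull out 2: since 39 ≡ 7 (mod 8), (2/39) = +1.
Reciprocity: 5 ≡ 1 and 39 ≡ 3 (mod 4), so (5/39) = +(39/5).
Reduce top mod 5: now compute (4/5).
Pull out 2^2: since 5 ≡ 5 (mod 8), (2/5) = -1, so (2/5)^2 = +1.
Reached (1/5) = 1. Collecting the sign flips along the way, the symbol is +1.

1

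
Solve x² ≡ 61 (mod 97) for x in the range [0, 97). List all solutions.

35, 62

97 ≡ 1 (mod 4), so we find a root by search.
Trying successive values, 35² = 1225 ≡ 61 (mod 97). The other root is 97 − 35 = 62.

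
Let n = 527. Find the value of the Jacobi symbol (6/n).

Pull out 2: since 527 ≡ 7 (mod 8), (2/527) = +1.
Reciprocity: 3 ≡ 3 and 527 ≡ 3 (mod 4), so (3/527) = −(527/3).
Reduce top mod 3: now compute (2/3).
Pull out 2: since 3 ≡ 3 (mod 8), (2/3) = -1.
Reached (1/3) = 1. Collecting the sign flips along the way, the symbol is +1.

1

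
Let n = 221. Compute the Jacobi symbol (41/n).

Reciprocity: 41 ≡ 1 and 221 ≡ 1 (mod 4), so (41/221) = +(221/41).
Reduce top mod 41: now compute (16/41).
Pull out 2^4: since 41 ≡ 1 (mod 8), (2/41) = +1, so (2/41)^4 = +1.
Reached (1/41) = 1. Collecting the sign flips along the way, the symbol is +1.

1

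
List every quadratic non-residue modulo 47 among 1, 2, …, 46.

5, 10, 11, 13, 15, 19, 20, 22, 23, 26, 29, 30, 31, 33, 35, 38, 39, 40, 41, 43, 44, 45, 46

Square k = 1,…,23 (k and 47−k give the same square):
1²=1, 2²=4, 3²=9, 4²=16, 5²=25, 6²=36, 7²≡2, 8²≡17, 9²≡34, 10²≡6, 11²≡27, 12²≡3, 13²≡28, 14²≡8, 15²≡37, 16²≡21, 17²≡7, 18²≡42, 19²≡32, 20²≡24, 21²≡18, 22²≡14, 23²≡12 (mod 47).
The residues are {1, 2, 3, 4, 6, 7, 8, 9, 12, 14, 16, 17, 18, 21, 24, 25, 27, 28, 32, 34, 36, 37, 42}; the non-residues are the remaining 23 nonzero classes.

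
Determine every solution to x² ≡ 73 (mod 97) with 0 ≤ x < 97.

97 ≡ 1 (mod 4), so we find a root by search.
Trying successive values, 48² = 2304 ≡ 73 (mod 97). The other root is 97 − 48 = 49.

48, 49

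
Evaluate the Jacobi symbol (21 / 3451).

Reciprocity: 21 ≡ 1 and 3451 ≡ 3 (mod 4), so (21/3451) = +(3451/21).
Reduce top mod 21: now compute (7/21).
Reciprocity: 7 ≡ 3 and 21 ≡ 1 (mod 4), so (7/21) = +(21/7).
Reduce top mod 7: now compute (0/7).
Top reduces to 0: gcd > 1, so the symbol is 0.

0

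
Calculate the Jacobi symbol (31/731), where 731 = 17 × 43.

Reciprocity: 31 ≡ 3 and 731 ≡ 3 (mod 4), so (31/731) = −(731/31).
Reduce top mod 31: now compute (18/31).
Pull out 2: since 31 ≡ 7 (mod 8), (2/31) = +1.
Reciprocity: 9 ≡ 1 and 31 ≡ 3 (mod 4), so (9/31) = +(31/9).
Reduce top mod 9: now compute (4/9).
Pull out 2^2: since 9 ≡ 1 (mod 8), (2/9) = +1, so (2/9)^2 = +1.
Reached (1/9) = 1. Collecting the sign flips along the way, the symbol is -1.

-1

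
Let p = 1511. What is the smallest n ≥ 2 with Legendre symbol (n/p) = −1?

11

(2/1511) = +1, so 2 is a residue.
(3/1511) = +1, so 3 is a residue.
(4/1511) = +1, so 4 is a residue.
(5/1511) = +1, so 5 is a residue.
(6/1511) = +1, so 6 is a residue.
(7/1511) = +1, so 7 is a residue.
(8/1511) = +1, so 8 is a residue.
(9/1511) = +1, so 9 is a residue.
(10/1511) = +1, so 10 is a residue.
(11/1511) = −1, so 11 is the smallest positive non-residue mod 1511.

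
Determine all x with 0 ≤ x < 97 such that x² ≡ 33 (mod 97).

18, 79

97 ≡ 1 (mod 4), so we find a root by search.
Trying successive values, 18² = 324 ≡ 33 (mod 97). The other root is 97 − 18 = 79.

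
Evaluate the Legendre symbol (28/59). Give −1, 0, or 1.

1

Pull out 2^2: since 59 ≡ 3 (mod 8), (2/59) = -1, so (2/59)^2 = +1.
Reciprocity: 7 ≡ 3 and 59 ≡ 3 (mod 4), so (7/59) = −(59/7).
Reduce top mod 7: now compute (3/7).
Reciprocity: 3 ≡ 3 and 7 ≡ 3 (mod 4), so (3/7) = −(7/3).
Reduce top mod 3: now compute (1/3).
Reached (1/3) = 1. Collecting the sign flips along the way, the symbol is +1.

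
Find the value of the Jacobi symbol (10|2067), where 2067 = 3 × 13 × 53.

1

Pull out 2: since 2067 ≡ 3 (mod 8), (2/2067) = -1.
Reciprocity: 5 ≡ 1 and 2067 ≡ 3 (mod 4), so (5/2067) = +(2067/5).
Reduce top mod 5: now compute (2/5).
Pull out 2: since 5 ≡ 5 (mod 8), (2/5) = -1.
Reached (1/5) = 1. Collecting the sign flips along the way, the symbol is +1.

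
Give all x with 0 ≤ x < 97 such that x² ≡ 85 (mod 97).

97 ≡ 1 (mod 4), so we find a root by search.
Trying successive values, 45² = 2025 ≡ 85 (mod 97). The other root is 97 − 45 = 52.

45, 52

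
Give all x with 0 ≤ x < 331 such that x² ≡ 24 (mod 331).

Since 331 ≡ 3 (mod 4), a square root of 24 is 24^((331+1)/4) = 24^83 mod 331.
Repeated squaring: 24^2≡245, 24^4≡114, 24^8≡87, 24^16≡287, 24^32≡281, 24^64≡183 (mod 331).
24^83 = 24^(64+16+2+1) ≡ 149 (mod 331).
Check: 149² = 22201 ≡ 24 (mod 331). The two roots are 149 and 182.

149, 182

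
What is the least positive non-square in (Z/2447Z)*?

(2/2447) = +1, so 2 is a residue.
(3/2447) = +1, so 3 is a residue.
(4/2447) = +1, so 4 is a residue.
(5/2447) = −1, so 5 is the smallest positive non-residue mod 2447.

5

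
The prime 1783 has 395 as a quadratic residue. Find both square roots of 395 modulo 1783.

Since 1783 ≡ 3 (mod 4), a square root of 395 is 395^((1783+1)/4) = 395^446 mod 1783.
Repeated squaring: 395^2≡904, 395^4≡602, 395^8≡455, 395^16≡197, 395^32≡1366, 395^64≡938, 395^128≡825, 395^256≡1302 (mod 1783).
395^446 = 395^(256+128+32+16+8+4+2) ≡ 135 (mod 1783).
Check: 135² = 18225 ≡ 395 (mod 1783). The two roots are 135 and 1648.

135, 1648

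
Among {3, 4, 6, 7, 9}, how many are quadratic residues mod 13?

3

(3/13) = +1 → QR.
(4/13) = +1 → QR.
(6/13) = -1 → non-residue.
(7/13) = -1 → non-residue.
(9/13) = +1 → QR.
Total quadratic residues among the 5: 3.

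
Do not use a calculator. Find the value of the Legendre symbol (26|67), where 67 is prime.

Euler's criterion: (26/67) ≡ 26^33 (mod 67).
26^2 ≡ 6 (mod 67)
26^4 ≡ 36 (mod 67)
26^8 ≡ 23 (mod 67)
26^16 ≡ 60 (mod 67)
26^32 ≡ 49 (mod 67)
26^33 = 26^(32+1) ≡ 1 (mod 67).
Result is 1, so (26/67) = 1.

1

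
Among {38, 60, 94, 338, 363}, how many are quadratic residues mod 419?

(38/419) = +1 → QR.
(60/419) = +1 → QR.
(94/419) = -1 → non-residue.
(338/419) = -1 → non-residue.
(363/419) = +1 → QR.
Total quadratic residues among the 5: 3.

3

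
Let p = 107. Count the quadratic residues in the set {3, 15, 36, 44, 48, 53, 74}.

5

(3/107) = +1 → QR.
(15/107) = -1 → non-residue.
(36/107) = +1 → QR.
(44/107) = +1 → QR.
(48/107) = +1 → QR.
(53/107) = +1 → QR.
(74/107) = -1 → non-residue.
Total quadratic residues among the 7: 5.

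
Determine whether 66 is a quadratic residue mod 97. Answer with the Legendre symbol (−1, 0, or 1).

Pull out 2: since 97 ≡ 1 (mod 8), (2/97) = +1.
Reciprocity: 33 ≡ 1 and 97 ≡ 1 (mod 4), so (33/97) = +(97/33).
Reduce top mod 33: now compute (31/33).
Reciprocity: 31 ≡ 3 and 33 ≡ 1 (mod 4), so (31/33) = +(33/31).
Reduce top mod 31: now compute (2/31).
Pull out 2: since 31 ≡ 7 (mod 8), (2/31) = +1.
Reached (1/31) = 1. Collecting the sign flips along the way, the symbol is +1.

1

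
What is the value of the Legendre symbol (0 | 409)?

Top reduces to 0: gcd > 1, so the symbol is 0.

0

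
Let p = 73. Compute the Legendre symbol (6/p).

1

Euler's criterion: (6/73) ≡ 6^36 (mod 73).
6^2 ≡ 36 (mod 73)
6^4 ≡ 55 (mod 73)
6^8 ≡ 32 (mod 73)
6^16 ≡ 2 (mod 73)
6^32 ≡ 4 (mod 73)
6^36 = 6^(32+4) ≡ 1 (mod 73).
Result is 1, so (6/73) = 1.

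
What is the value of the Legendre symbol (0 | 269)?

Top reduces to 0: gcd > 1, so the symbol is 0.

0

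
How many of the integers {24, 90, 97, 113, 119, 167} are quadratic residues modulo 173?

5

(24/173) = +1 → QR.
(90/173) = +1 → QR.
(97/173) = -1 → non-residue.
(113/173) = +1 → QR.
(119/173) = +1 → QR.
(167/173) = +1 → QR.
Total quadratic residues among the 6: 5.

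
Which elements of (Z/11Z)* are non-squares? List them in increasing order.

Square k = 1,…,5 (k and 11−k give the same square):
1²=1, 2²=4, 3²=9, 4²≡5, 5²≡3 (mod 11).
The residues are {1, 3, 4, 5, 9}; the non-residues are the remaining 5 nonzero classes.

2,6,7,8,10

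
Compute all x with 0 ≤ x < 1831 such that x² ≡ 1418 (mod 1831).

57, 1774

Since 1831 ≡ 3 (mod 4), a square root of 1418 is 1418^((1831+1)/4) = 1418^458 mod 1831.
Repeated squaring: 1418^2≡286, 1418^4≡1232, 1418^8≡1756, 1418^16≡132, 1418^32≡945, 1418^64≡1328, 1418^128≡331, 1418^256≡1532 (mod 1831).
1418^458 = 1418^(256+128+64+8+2) ≡ 57 (mod 1831).
Check: 57² = 3249 ≡ 1418 (mod 1831). The two roots are 57 and 1774.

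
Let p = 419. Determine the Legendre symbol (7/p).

Euler's criterion: (7/419) ≡ 7^209 (mod 419).
7^2 ≡ 49 (mod 419)
7^4 ≡ 306 (mod 419)
7^8 ≡ 199 (mod 419)
7^16 ≡ 215 (mod 419)
7^32 ≡ 135 (mod 419)
7^64 ≡ 208 (mod 419)
7^128 ≡ 107 (mod 419)
7^209 = 7^(128+64+16+1) ≡ 1 (mod 419).
Result is 1, so (7/419) = 1.

1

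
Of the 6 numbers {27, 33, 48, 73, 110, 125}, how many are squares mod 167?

3

(27/167) = +1 → QR.
(33/167) = +1 → QR.
(48/167) = +1 → QR.
(73/167) = -1 → non-residue.
(110/167) = -1 → non-residue.
(125/167) = -1 → non-residue.
Total quadratic residues among the 6: 3.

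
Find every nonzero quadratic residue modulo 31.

Square k = 1,…,15 (k and 31−k give the same square):
1²=1, 2²=4, 3²=9, 4²=16, 5²=25, 6²≡5, 7²≡18, 8²≡2, 9²≡19, 10²≡7, 11²≡28, 12²≡20, 13²≡14, 14²≡10, 15²≡8 (mod 31).
So the quadratic residues mod 31 are {1, 2, 4, 5, 7, 8, 9, 10, 14, 16, 18, 19, 20, 25, 28}.

1,2,4,5,7,8,9,10,14,16,18,19,20,25,28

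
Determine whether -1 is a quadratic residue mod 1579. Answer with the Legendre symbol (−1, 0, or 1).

First reduce: -1 ≡ 1578 (mod 1579).
Pull out 2: since 1579 ≡ 3 (mod 8), (2/1579) = -1.
Reciprocity: 789 ≡ 1 and 1579 ≡ 3 (mod 4), so (789/1579) = +(1579/789).
Reduce top mod 789: now compute (1/789).
Reached (1/789) = 1. Collecting the sign flips along the way, the symbol is -1.

-1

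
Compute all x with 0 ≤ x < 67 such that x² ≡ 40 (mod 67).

24, 43

Since 67 ≡ 3 (mod 4), a square root of 40 is 40^((67+1)/4) = 40^17 mod 67.
Repeated squaring: 40^2≡59, 40^4≡64, 40^8≡9, 40^16≡14 (mod 67).
40^17 = 40^(16+1) ≡ 24 (mod 67).
Check: 24² = 576 ≡ 40 (mod 67). The two roots are 24 and 43.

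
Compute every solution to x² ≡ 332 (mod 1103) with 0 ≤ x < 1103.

544, 559

Since 1103 ≡ 3 (mod 4), a square root of 332 is 332^((1103+1)/4) = 332^276 mod 1103.
Repeated squaring: 332^2≡1027, 332^4≡261, 332^8≡838, 332^16≡736, 332^32≡123, 332^64≡790, 332^128≡905, 332^256≡599 (mod 1103).
332^276 = 332^(256+16+4) ≡ 544 (mod 1103).
Check: 544² = 295936 ≡ 332 (mod 1103). The two roots are 544 and 559.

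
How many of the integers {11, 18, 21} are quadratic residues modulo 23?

(11/23) = -1 → non-residue.
(18/23) = +1 → QR.
(21/23) = -1 → non-residue.
Total quadratic residues among the 3: 1.

1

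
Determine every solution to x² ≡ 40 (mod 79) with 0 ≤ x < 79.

Since 79 ≡ 3 (mod 4), a square root of 40 is 40^((79+1)/4) = 40^20 mod 79.
Repeated squaring: 40^2≡20, 40^4≡5, 40^8≡25, 40^16≡72 (mod 79).
40^20 = 40^(16+4) ≡ 44 (mod 79).
Check: 44² = 1936 ≡ 40 (mod 79). The two roots are 35 and 44.

35, 44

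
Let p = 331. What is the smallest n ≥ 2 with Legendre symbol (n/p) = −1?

2

(2/331) = −1, so 2 is the smallest positive non-residue mod 331.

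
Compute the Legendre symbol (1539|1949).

Reciprocity: 1539 ≡ 3 and 1949 ≡ 1 (mod 4), so (1539/1949) = +(1949/1539).
Reduce top mod 1539: now compute (410/1539).
Pull out 2: since 1539 ≡ 3 (mod 8), (2/1539) = -1.
Reciprocity: 205 ≡ 1 and 1539 ≡ 3 (mod 4), so (205/1539) = +(1539/205).
Reduce top mod 205: now compute (104/205).
Pull out 2^3: since 205 ≡ 5 (mod 8), (2/205) = -1, so (2/205)^3 = -1.
Reciprocity: 13 ≡ 1 and 205 ≡ 1 (mod 4), so (13/205) = +(205/13).
Reduce top mod 13: now compute (10/13).
Pull out 2: since 13 ≡ 5 (mod 8), (2/13) = -1.
Reciprocity: 5 ≡ 1 and 13 ≡ 1 (mod 4), so (5/13) = +(13/5).
Reduce top mod 5: now compute (3/5).
Reciprocity: 3 ≡ 3 and 5 ≡ 1 (mod 4), so (3/5) = +(5/3).
Reduce top mod 3: now compute (2/3).
Pull out 2: since 3 ≡ 3 (mod 8), (2/3) = -1.
Reached (1/3) = 1. Collecting the sign flips along the way, the symbol is +1.

1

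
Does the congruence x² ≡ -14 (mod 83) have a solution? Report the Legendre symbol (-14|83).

First reduce: -14 ≡ 69 (mod 83).
Reciprocity: 69 ≡ 1 and 83 ≡ 3 (mod 4), so (69/83) = +(83/69).
Reduce top mod 69: now compute (14/69).
Pull out 2: since 69 ≡ 5 (mod 8), (2/69) = -1.
Reciprocity: 7 ≡ 3 and 69 ≡ 1 (mod 4), so (7/69) = +(69/7).
Reduce top mod 7: now compute (6/7).
Pull out 2: since 7 ≡ 7 (mod 8), (2/7) = +1.
Reciprocity: 3 ≡ 3 and 7 ≡ 3 (mod 4), so (3/7) = −(7/3).
Reduce top mod 3: now compute (1/3).
Reached (1/3) = 1. Collecting the sign flips along the way, the symbol is +1.

1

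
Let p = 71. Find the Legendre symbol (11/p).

Reciprocity: 11 ≡ 3 and 71 ≡ 3 (mod 4), so (11/71) = −(71/11).
Reduce top mod 11: now compute (5/11).
Reciprocity: 5 ≡ 1 and 11 ≡ 3 (mod 4), so (5/11) = +(11/5).
Reduce top mod 5: now compute (1/5).
Reached (1/5) = 1. Collecting the sign flips along the way, the symbol is -1.

-1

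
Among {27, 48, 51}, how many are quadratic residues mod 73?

(27/73) = +1 → QR.
(48/73) = +1 → QR.
(51/73) = -1 → non-residue.
Total quadratic residues among the 3: 2.

2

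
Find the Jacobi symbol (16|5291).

Pull out 2^4: since 5291 ≡ 3 (mod 8), (2/5291) = -1, so (2/5291)^4 = +1.
Reached (1/5291) = 1. Collecting the sign flips along the way, the symbol is +1.

1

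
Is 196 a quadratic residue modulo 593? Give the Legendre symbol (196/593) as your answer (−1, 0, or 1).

1

Euler's criterion: (196/593) ≡ 196^296 (mod 593).
196^2 ≡ 464 (mod 593)
196^4 ≡ 37 (mod 593)
196^8 ≡ 183 (mod 593)
196^16 ≡ 281 (mod 593)
196^32 ≡ 92 (mod 593)
196^64 ≡ 162 (mod 593)
196^128 ≡ 152 (mod 593)
196^256 ≡ 570 (mod 593)
196^296 = 196^(256+32+8) ≡ 1 (mod 593).
Result is 1, so (196/593) = 1.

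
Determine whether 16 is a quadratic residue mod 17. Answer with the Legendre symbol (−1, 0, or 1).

1

Pull out 2^4: since 17 ≡ 1 (mod 8), (2/17) = +1, so (2/17)^4 = +1.
Reached (1/17) = 1. Collecting the sign flips along the way, the symbol is +1.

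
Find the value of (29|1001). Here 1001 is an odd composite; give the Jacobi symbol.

Reciprocity: 29 ≡ 1 and 1001 ≡ 1 (mod 4), so (29/1001) = +(1001/29).
Reduce top mod 29: now compute (15/29).
Reciprocity: 15 ≡ 3 and 29 ≡ 1 (mod 4), so (15/29) = +(29/15).
Reduce top mod 15: now compute (14/15).
Pull out 2: since 15 ≡ 7 (mod 8), (2/15) = +1.
Reciprocity: 7 ≡ 3 and 15 ≡ 3 (mod 4), so (7/15) = −(15/7).
Reduce top mod 7: now compute (1/7).
Reached (1/7) = 1. Collecting the sign flips along the way, the symbol is -1.

-1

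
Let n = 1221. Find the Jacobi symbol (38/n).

-1

Pull out 2: since 1221 ≡ 5 (mod 8), (2/1221) = -1.
Reciprocity: 19 ≡ 3 and 1221 ≡ 1 (mod 4), so (19/1221) = +(1221/19).
Reduce top mod 19: now compute (5/19).
Reciprocity: 5 ≡ 1 and 19 ≡ 3 (mod 4), so (5/19) = +(19/5).
Reduce top mod 5: now compute (4/5).
Pull out 2^2: since 5 ≡ 5 (mod 8), (2/5) = -1, so (2/5)^2 = +1.
Reached (1/5) = 1. Collecting the sign flips along the way, the symbol is -1.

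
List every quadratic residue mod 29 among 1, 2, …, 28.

1,4,5,6,7,9,13,16,20,22,23,24,25,28

Square k = 1,…,14 (k and 29−k give the same square):
1²=1, 2²=4, 3²=9, 4²=16, 5²=25, 6²≡7, 7²≡20, 8²≡6, 9²≡23, 10²≡13, 11²≡5, 12²≡28, 13²≡24, 14²≡22 (mod 29).
So the quadratic residues mod 29 are {1, 4, 5, 6, 7, 9, 13, 16, 20, 22, 23, 24, 25, 28}.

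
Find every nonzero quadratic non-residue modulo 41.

3 6 7 11 12 13 14 15 17 19 22 24 26 27 28 29 30 34 35 38

Square k = 1,…,20 (k and 41−k give the same square):
1²=1, 2²=4, 3²=9, 4²=16, 5²=25, 6²=36, 7²≡8, 8²≡23, 9²≡40, 10²≡18, 11²≡39, 12²≡21, 13²≡5, 14²≡32, 15²≡20, 16²≡10, 17²≡2, 18²≡37, 19²≡33, 20²≡31 (mod 41).
The residues are {1, 2, 4, 5, 8, 9, 10, 16, 18, 20, 21, 23, 25, 31, 32, 33, 36, 37, 39, 40}; the non-residues are the remaining 20 nonzero classes.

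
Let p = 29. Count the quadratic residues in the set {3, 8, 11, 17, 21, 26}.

0

(3/29) = -1 → non-residue.
(8/29) = -1 → non-residue.
(11/29) = -1 → non-residue.
(17/29) = -1 → non-residue.
(21/29) = -1 → non-residue.
(26/29) = -1 → non-residue.
Total quadratic residues among the 6: 0.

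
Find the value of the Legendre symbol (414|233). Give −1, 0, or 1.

1

First reduce: 414 ≡ 181 (mod 233).
Reciprocity: 181 ≡ 1 and 233 ≡ 1 (mod 4), so (181/233) = +(233/181).
Reduce top mod 181: now compute (52/181).
Pull out 2^2: since 181 ≡ 5 (mod 8), (2/181) = -1, so (2/181)^2 = +1.
Reciprocity: 13 ≡ 1 and 181 ≡ 1 (mod 4), so (13/181) = +(181/13).
Reduce top mod 13: now compute (12/13).
Pull out 2^2: since 13 ≡ 5 (mod 8), (2/13) = -1, so (2/13)^2 = +1.
Reciprocity: 3 ≡ 3 and 13 ≡ 1 (mod 4), so (3/13) = +(13/3).
Reduce top mod 3: now compute (1/3).
Reached (1/3) = 1. Collecting the sign flips along the way, the symbol is +1.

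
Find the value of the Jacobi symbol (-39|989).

-1

First reduce: -39 ≡ 950 (mod 989).
Pull out 2: since 989 ≡ 5 (mod 8), (2/989) = -1.
Reciprocity: 475 ≡ 3 and 989 ≡ 1 (mod 4), so (475/989) = +(989/475).
Reduce top mod 475: now compute (39/475).
Reciprocity: 39 ≡ 3 and 475 ≡ 3 (mod 4), so (39/475) = −(475/39).
Reduce top mod 39: now compute (7/39).
Reciprocity: 7 ≡ 3 and 39 ≡ 3 (mod 4), so (7/39) = −(39/7).
Reduce top mod 7: now compute (4/7).
Pull out 2^2: since 7 ≡ 7 (mod 8), (2/7) = +1, so (2/7)^2 = +1.
Reached (1/7) = 1. Collecting the sign flips along the way, the symbol is -1.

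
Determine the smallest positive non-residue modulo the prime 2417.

3

(2/2417) = +1, so 2 is a residue.
(3/2417) = −1, so 3 is the smallest positive non-residue mod 2417.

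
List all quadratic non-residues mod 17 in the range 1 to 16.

3,5,6,7,10,11,12,14

Square k = 1,…,8 (k and 17−k give the same square):
1²=1, 2²=4, 3²=9, 4²=16, 5²≡8, 6²≡2, 7²≡15, 8²≡13 (mod 17).
The residues are {1, 2, 4, 8, 9, 13, 15, 16}; the non-residues are the remaining 8 nonzero classes.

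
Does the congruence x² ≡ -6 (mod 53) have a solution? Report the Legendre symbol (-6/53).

1

First reduce: -6 ≡ 47 (mod 53).
Reciprocity: 47 ≡ 3 and 53 ≡ 1 (mod 4), so (47/53) = +(53/47).
Reduce top mod 47: now compute (6/47).
Pull out 2: since 47 ≡ 7 (mod 8), (2/47) = +1.
Reciprocity: 3 ≡ 3 and 47 ≡ 3 (mod 4), so (3/47) = −(47/3).
Reduce top mod 3: now compute (2/3).
Pull out 2: since 3 ≡ 3 (mod 8), (2/3) = -1.
Reached (1/3) = 1. Collecting the sign flips along the way, the symbol is +1.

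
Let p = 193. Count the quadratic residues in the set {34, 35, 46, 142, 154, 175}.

(34/193) = -1 → non-residue.
(35/193) = -1 → non-residue.
(46/193) = +1 → QR.
(142/193) = -1 → non-residue.
(154/193) = -1 → non-residue.
(175/193) = +1 → QR.
Total quadratic residues among the 6: 2.

2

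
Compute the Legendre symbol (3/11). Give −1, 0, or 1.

1

Euler's criterion: (3/11) ≡ 3^5 (mod 11).
3^2 ≡ 9 (mod 11)
3^4 ≡ 4 (mod 11)
3^5 = 3^(4+1) ≡ 1 (mod 11).
Result is 1, so (3/11) = 1.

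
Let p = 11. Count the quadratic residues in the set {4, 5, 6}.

2

(4/11) = +1 → QR.
(5/11) = +1 → QR.
(6/11) = -1 → non-residue.
Total quadratic residues among the 3: 2.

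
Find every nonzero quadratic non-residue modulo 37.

2, 5, 6, 8, 13, 14, 15, 17, 18, 19, 20, 22, 23, 24, 29, 31, 32, 35

Square k = 1,…,18 (k and 37−k give the same square):
1²=1, 2²=4, 3²=9, 4²=16, 5²=25, 6²=36, 7²≡12, 8²≡27, 9²≡7, 10²≡26, 11²≡10, 12²≡33, 13²≡21, 14²≡11, 15²≡3, 16²≡34, 17²≡30, 18²≡28 (mod 37).
The residues are {1, 3, 4, 7, 9, 10, 11, 12, 16, 21, 25, 26, 27, 28, 30, 33, 34, 36}; the non-residues are the remaining 18 nonzero classes.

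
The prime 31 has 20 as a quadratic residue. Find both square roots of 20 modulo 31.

12, 19

Since 31 ≡ 3 (mod 4), a square root of 20 is 20^((31+1)/4) = 20^8 mod 31.
Repeated squaring: 20^2≡28, 20^4≡9, 20^8≡19 (mod 31).
20^8 = 20^(8) ≡ 19 (mod 31).
Check: 19² = 361 ≡ 20 (mod 31). The two roots are 12 and 19.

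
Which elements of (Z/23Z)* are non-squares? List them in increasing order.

5 7 10 11 14 15 17 19 20 21 22

Square k = 1,…,11 (k and 23−k give the same square):
1²=1, 2²=4, 3²=9, 4²=16, 5²≡2, 6²≡13, 7²≡3, 8²≡18, 9²≡12, 10²≡8, 11²≡6 (mod 23).
The residues are {1, 2, 3, 4, 6, 8, 9, 12, 13, 16, 18}; the non-residues are the remaining 11 nonzero classes.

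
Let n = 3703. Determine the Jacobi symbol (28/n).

0

Pull out 2^2: since 3703 ≡ 7 (mod 8), (2/3703) = +1, so (2/3703)^2 = +1.
Reciprocity: 7 ≡ 3 and 3703 ≡ 3 (mod 4), so (7/3703) = −(3703/7).
Reduce top mod 7: now compute (0/7).
Top reduces to 0: gcd > 1, so the symbol is 0.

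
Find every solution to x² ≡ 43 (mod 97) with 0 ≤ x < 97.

97 ≡ 1 (mod 4), so we find a root by search.
Trying successive values, 25² = 625 ≡ 43 (mod 97). The other root is 97 − 25 = 72.

25, 72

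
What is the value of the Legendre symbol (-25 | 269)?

1

First reduce: -25 ≡ 244 (mod 269).
Pull out 2^2: since 269 ≡ 5 (mod 8), (2/269) = -1, so (2/269)^2 = +1.
Reciprocity: 61 ≡ 1 and 269 ≡ 1 (mod 4), so (61/269) = +(269/61).
Reduce top mod 61: now compute (25/61).
Reciprocity: 25 ≡ 1 and 61 ≡ 1 (mod 4), so (25/61) = +(61/25).
Reduce top mod 25: now compute (11/25).
Reciprocity: 11 ≡ 3 and 25 ≡ 1 (mod 4), so (11/25) = +(25/11).
Reduce top mod 11: now compute (3/11).
Reciprocity: 3 ≡ 3 and 11 ≡ 3 (mod 4), so (3/11) = −(11/3).
Reduce top mod 3: now compute (2/3).
Pull out 2: since 3 ≡ 3 (mod 8), (2/3) = -1.
Reached (1/3) = 1. Collecting the sign flips along the way, the symbol is +1.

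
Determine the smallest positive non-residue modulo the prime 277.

2

(2/277) = −1, so 2 is the smallest positive non-residue mod 277.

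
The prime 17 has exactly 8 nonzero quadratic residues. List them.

Square k = 1,…,8 (k and 17−k give the same square):
1²=1, 2²=4, 3²=9, 4²=16, 5²≡8, 6²≡2, 7²≡15, 8²≡13 (mod 17).
So the quadratic residues mod 17 are {1, 2, 4, 8, 9, 13, 15, 16}.

1, 2, 4, 8, 9, 13, 15, 16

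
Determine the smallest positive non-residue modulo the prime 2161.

(2/2161) = +1, so 2 is a residue.
(3/2161) = +1, so 3 is a residue.
(4/2161) = +1, so 4 is a residue.
(5/2161) = +1, so 5 is a residue.
(6/2161) = +1, so 6 is a residue.
(7/2161) = −1, so 7 is the smallest positive non-residue mod 2161.

7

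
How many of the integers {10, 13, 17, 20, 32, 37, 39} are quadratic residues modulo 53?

(10/53) = +1 → QR.
(13/53) = +1 → QR.
(17/53) = +1 → QR.
(20/53) = -1 → non-residue.
(32/53) = -1 → non-residue.
(37/53) = +1 → QR.
(39/53) = -1 → non-residue.
Total quadratic residues among the 7: 4.

4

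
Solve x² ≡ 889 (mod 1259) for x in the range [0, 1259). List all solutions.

Since 1259 ≡ 3 (mod 4), a square root of 889 is 889^((1259+1)/4) = 889^315 mod 1259.
Repeated squaring: 889^2≡928, 889^4≡28, 889^8≡784, 889^16≡264, 889^32≡451, 889^64≡702, 889^128≡535, 889^256≡432 (mod 1259).
889^315 = 889^(256+32+16+8+2+1) ≡ 206 (mod 1259).
Check: 206² = 42436 ≡ 889 (mod 1259). The two roots are 206 and 1053.

206, 1053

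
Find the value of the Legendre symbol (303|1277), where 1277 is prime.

Reciprocity: 303 ≡ 3 and 1277 ≡ 1 (mod 4), so (303/1277) = +(1277/303).
Reduce top mod 303: now compute (65/303).
Reciprocity: 65 ≡ 1 and 303 ≡ 3 (mod 4), so (65/303) = +(303/65).
Reduce top mod 65: now compute (43/65).
Reciprocity: 43 ≡ 3 and 65 ≡ 1 (mod 4), so (43/65) = +(65/43).
Reduce top mod 43: now compute (22/43).
Pull out 2: since 43 ≡ 3 (mod 8), (2/43) = -1.
Reciprocity: 11 ≡ 3 and 43 ≡ 3 (mod 4), so (11/43) = −(43/11).
Reduce top mod 11: now compute (10/11).
Pull out 2: since 11 ≡ 3 (mod 8), (2/11) = -1.
Reciprocity: 5 ≡ 1 and 11 ≡ 3 (mod 4), so (5/11) = +(11/5).
Reduce top mod 5: now compute (1/5).
Reached (1/5) = 1. Collecting the sign flips along the way, the symbol is -1.

-1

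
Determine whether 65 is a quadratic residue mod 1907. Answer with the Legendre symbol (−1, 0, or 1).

-1

Reciprocity: 65 ≡ 1 and 1907 ≡ 3 (mod 4), so (65/1907) = +(1907/65).
Reduce top mod 65: now compute (22/65).
Pull out 2: since 65 ≡ 1 (mod 8), (2/65) = +1.
Reciprocity: 11 ≡ 3 and 65 ≡ 1 (mod 4), so (11/65) = +(65/11).
Reduce top mod 11: now compute (10/11).
Pull out 2: since 11 ≡ 3 (mod 8), (2/11) = -1.
Reciprocity: 5 ≡ 1 and 11 ≡ 3 (mod 4), so (5/11) = +(11/5).
Reduce top mod 5: now compute (1/5).
Reached (1/5) = 1. Collecting the sign flips along the way, the symbol is -1.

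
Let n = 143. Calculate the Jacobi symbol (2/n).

1

Pull out 2: since 143 ≡ 7 (mod 8), (2/143) = +1.
Reached (1/143) = 1. Collecting the sign flips along the way, the symbol is +1.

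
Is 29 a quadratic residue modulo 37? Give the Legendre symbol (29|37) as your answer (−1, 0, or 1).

-1

Euler's criterion: (29/37) ≡ 29^18 (mod 37).
29^2 ≡ 27 (mod 37)
29^4 ≡ 26 (mod 37)
29^8 ≡ 10 (mod 37)
29^16 ≡ 26 (mod 37)
29^18 = 29^(16+2) ≡ 36 (mod 37).
Result is 36 ≡ −1, so (29/37) = −1.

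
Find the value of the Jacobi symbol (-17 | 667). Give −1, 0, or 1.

-1

First reduce: -17 ≡ 650 (mod 667).
Pull out 2: since 667 ≡ 3 (mod 8), (2/667) = -1.
Reciprocity: 325 ≡ 1 and 667 ≡ 3 (mod 4), so (325/667) = +(667/325).
Reduce top mod 325: now compute (17/325).
Reciprocity: 17 ≡ 1 and 325 ≡ 1 (mod 4), so (17/325) = +(325/17).
Reduce top mod 17: now compute (2/17).
Pull out 2: since 17 ≡ 1 (mod 8), (2/17) = +1.
Reached (1/17) = 1. Collecting the sign flips along the way, the symbol is -1.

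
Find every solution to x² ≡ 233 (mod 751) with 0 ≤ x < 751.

79, 672

Since 751 ≡ 3 (mod 4), a square root of 233 is 233^((751+1)/4) = 233^188 mod 751.
Repeated squaring: 233^2≡217, 233^4≡527, 233^8≡610, 233^16≡355, 233^32≡608, 233^64≡172, 233^128≡295 (mod 751).
233^188 = 233^(128+32+16+8+4) ≡ 672 (mod 751).
Check: 672² = 451584 ≡ 233 (mod 751). The two roots are 79 and 672.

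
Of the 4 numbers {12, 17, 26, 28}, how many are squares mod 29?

1

(12/29) = -1 → non-residue.
(17/29) = -1 → non-residue.
(26/29) = -1 → non-residue.
(28/29) = +1 → QR.
Total quadratic residues among the 4: 1.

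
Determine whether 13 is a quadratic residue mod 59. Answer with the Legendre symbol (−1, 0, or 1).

-1

Reciprocity: 13 ≡ 1 and 59 ≡ 3 (mod 4), so (13/59) = +(59/13).
Reduce top mod 13: now compute (7/13).
Reciprocity: 7 ≡ 3 and 13 ≡ 1 (mod 4), so (7/13) = +(13/7).
Reduce top mod 7: now compute (6/7).
Pull out 2: since 7 ≡ 7 (mod 8), (2/7) = +1.
Reciprocity: 3 ≡ 3 and 7 ≡ 3 (mod 4), so (3/7) = −(7/3).
Reduce top mod 3: now compute (1/3).
Reached (1/3) = 1. Collecting the sign flips along the way, the symbol is -1.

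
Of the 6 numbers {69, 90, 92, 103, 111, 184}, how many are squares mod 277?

(69/277) = +1 → QR.
(90/277) = +1 → QR.
(92/277) = +1 → QR.
(103/277) = -1 → non-residue.
(111/277) = -1 → non-residue.
(184/277) = -1 → non-residue.
Total quadratic residues among the 6: 3.

3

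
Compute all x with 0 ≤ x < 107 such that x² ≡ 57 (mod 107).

48, 59

Since 107 ≡ 3 (mod 4), a square root of 57 is 57^((107+1)/4) = 57^27 mod 107.
Repeated squaring: 57^2≡39, 57^4≡23, 57^8≡101, 57^16≡36 (mod 107).
57^27 = 57^(16+8+2+1) ≡ 48 (mod 107).
Check: 48² = 2304 ≡ 57 (mod 107). The two roots are 48 and 59.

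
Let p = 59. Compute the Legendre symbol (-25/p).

-1

Euler's criterion: (-25/59) ≡ 34^29 (mod 59).
34^2 ≡ 35 (mod 59)
34^4 ≡ 45 (mod 59)
34^8 ≡ 19 (mod 59)
34^16 ≡ 7 (mod 59)
34^29 = 34^(16+8+4+1) ≡ 58 (mod 59).
Result is 58 ≡ −1, so (-25/59) = −1.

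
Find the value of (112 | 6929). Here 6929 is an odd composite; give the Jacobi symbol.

-1

Pull out 2^4: since 6929 ≡ 1 (mod 8), (2/6929) = +1, so (2/6929)^4 = +1.
Reciprocity: 7 ≡ 3 and 6929 ≡ 1 (mod 4), so (7/6929) = +(6929/7).
Reduce top mod 7: now compute (6/7).
Pull out 2: since 7 ≡ 7 (mod 8), (2/7) = +1.
Reciprocity: 3 ≡ 3 and 7 ≡ 3 (mod 4), so (3/7) = −(7/3).
Reduce top mod 3: now compute (1/3).
Reached (1/3) = 1. Collecting the sign flips along the way, the symbol is -1.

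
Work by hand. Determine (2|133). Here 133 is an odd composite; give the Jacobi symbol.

Pull out 2: since 133 ≡ 5 (mod 8), (2/133) = -1.
Reached (1/133) = 1. Collecting the sign flips along the way, the symbol is -1.

-1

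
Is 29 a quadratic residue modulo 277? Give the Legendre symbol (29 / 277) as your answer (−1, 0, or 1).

Reciprocity: 29 ≡ 1 and 277 ≡ 1 (mod 4), so (29/277) = +(277/29).
Reduce top mod 29: now compute (16/29).
Pull out 2^4: since 29 ≡ 5 (mod 8), (2/29) = -1, so (2/29)^4 = +1.
Reached (1/29) = 1. Collecting the sign flips along the way, the symbol is +1.

1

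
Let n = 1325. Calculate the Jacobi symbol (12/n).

-1

Pull out 2^2: since 1325 ≡ 5 (mod 8), (2/1325) = -1, so (2/1325)^2 = +1.
Reciprocity: 3 ≡ 3 and 1325 ≡ 1 (mod 4), so (3/1325) = +(1325/3).
Reduce top mod 3: now compute (2/3).
Pull out 2: since 3 ≡ 3 (mod 8), (2/3) = -1.
Reached (1/3) = 1. Collecting the sign flips along the way, the symbol is -1.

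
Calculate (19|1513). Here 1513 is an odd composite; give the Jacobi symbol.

Reciprocity: 19 ≡ 3 and 1513 ≡ 1 (mod 4), so (19/1513) = +(1513/19).
Reduce top mod 19: now compute (12/19).
Pull out 2^2: since 19 ≡ 3 (mod 8), (2/19) = -1, so (2/19)^2 = +1.
Reciprocity: 3 ≡ 3 and 19 ≡ 3 (mod 4), so (3/19) = −(19/3).
Reduce top mod 3: now compute (1/3).
Reached (1/3) = 1. Collecting the sign flips along the way, the symbol is -1.

-1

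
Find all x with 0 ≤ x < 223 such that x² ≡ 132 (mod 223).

Since 223 ≡ 3 (mod 4), a square root of 132 is 132^((223+1)/4) = 132^56 mod 223.
Repeated squaring: 132^2≡30, 132^4≡8, 132^8≡64, 132^16≡82, 132^32≡34 (mod 223).
132^56 = 132^(32+16+8) ≡ 32 (mod 223).
Check: 32² = 1024 ≡ 132 (mod 223). The two roots are 32 and 191.

32, 191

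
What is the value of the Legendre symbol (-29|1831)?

-1

First reduce: -29 ≡ 1802 (mod 1831).
Pull out 2: since 1831 ≡ 7 (mod 8), (2/1831) = +1.
Reciprocity: 901 ≡ 1 and 1831 ≡ 3 (mod 4), so (901/1831) = +(1831/901).
Reduce top mod 901: now compute (29/901).
Reciprocity: 29 ≡ 1 and 901 ≡ 1 (mod 4), so (29/901) = +(901/29).
Reduce top mod 29: now compute (2/29).
Pull out 2: since 29 ≡ 5 (mod 8), (2/29) = -1.
Reached (1/29) = 1. Collecting the sign flips along the way, the symbol is -1.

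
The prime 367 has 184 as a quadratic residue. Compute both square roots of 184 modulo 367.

144, 223

Since 367 ≡ 3 (mod 4), a square root of 184 is 184^((367+1)/4) = 184^92 mod 367.
Repeated squaring: 184^2≡92, 184^4≡23, 184^8≡162, 184^16≡187, 184^32≡104, 184^64≡173 (mod 367).
184^92 = 184^(64+16+8+4) ≡ 144 (mod 367).
Check: 144² = 20736 ≡ 184 (mod 367). The two roots are 144 and 223.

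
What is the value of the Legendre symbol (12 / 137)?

Pull out 2^2: since 137 ≡ 1 (mod 8), (2/137) = +1, so (2/137)^2 = +1.
Reciprocity: 3 ≡ 3 and 137 ≡ 1 (mod 4), so (3/137) = +(137/3).
Reduce top mod 3: now compute (2/3).
Pull out 2: since 3 ≡ 3 (mod 8), (2/3) = -1.
Reached (1/3) = 1. Collecting the sign flips along the way, the symbol is -1.

-1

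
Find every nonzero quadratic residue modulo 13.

Square k = 1,…,6 (k and 13−k give the same square):
1²=1, 2²=4, 3²=9, 4²≡3, 5²≡12, 6²≡10 (mod 13).
So the quadratic residues mod 13 are {1, 3, 4, 9, 10, 12}.

1, 3, 4, 9, 10, 12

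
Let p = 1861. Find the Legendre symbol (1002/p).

-1

Pull out 2: since 1861 ≡ 5 (mod 8), (2/1861) = -1.
Reciprocity: 501 ≡ 1 and 1861 ≡ 1 (mod 4), so (501/1861) = +(1861/501).
Reduce top mod 501: now compute (358/501).
Pull out 2: since 501 ≡ 5 (mod 8), (2/501) = -1.
Reciprocity: 179 ≡ 3 and 501 ≡ 1 (mod 4), so (179/501) = +(501/179).
Reduce top mod 179: now compute (143/179).
Reciprocity: 143 ≡ 3 and 179 ≡ 3 (mod 4), so (143/179) = −(179/143).
Reduce top mod 143: now compute (36/143).
Pull out 2^2: since 143 ≡ 7 (mod 8), (2/143) = +1, so (2/143)^2 = +1.
Reciprocity: 9 ≡ 1 and 143 ≡ 3 (mod 4), so (9/143) = +(143/9).
Reduce top mod 9: now compute (8/9).
Pull out 2^3: since 9 ≡ 1 (mod 8), (2/9) = +1, so (2/9)^3 = +1.
Reached (1/9) = 1. Collecting the sign flips along the way, the symbol is -1.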